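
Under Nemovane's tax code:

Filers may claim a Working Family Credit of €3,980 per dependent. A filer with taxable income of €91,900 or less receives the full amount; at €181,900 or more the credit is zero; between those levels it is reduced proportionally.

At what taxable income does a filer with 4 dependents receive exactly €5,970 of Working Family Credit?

Full credit = 4 × €3,980 = €15,920.
€5,970 is 5,970/15,920 of the full €15,920, so 9,950/15,920 of the €90,000 range has been used: income = €91,900 + €90,000 × 9,950/15,920 = €148,150.

€148,150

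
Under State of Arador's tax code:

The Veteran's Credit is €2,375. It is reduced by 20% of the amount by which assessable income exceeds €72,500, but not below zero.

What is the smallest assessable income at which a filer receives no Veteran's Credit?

€84,375

The credit falls by 20% of each euro above €72,500, so it reaches zero when the excess is €2,375 / 20% = €11,875: income = €72,500 + €11,875 = €84,375.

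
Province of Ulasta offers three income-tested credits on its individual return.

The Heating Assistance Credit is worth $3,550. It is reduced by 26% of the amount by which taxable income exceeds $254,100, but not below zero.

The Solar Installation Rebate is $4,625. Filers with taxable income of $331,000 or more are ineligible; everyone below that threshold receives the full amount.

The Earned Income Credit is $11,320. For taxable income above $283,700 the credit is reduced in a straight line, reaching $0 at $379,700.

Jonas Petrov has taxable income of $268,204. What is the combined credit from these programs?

$15,945

Heating Assistance Credit: 26% of the $14,104 excess over $254,100 is $3,667.04 ≥ base, so the credit is $0.
Solar Installation Rebate: $268,204 is below the $331,000 cutoff, so the full $4,625 applies.
Earned Income Credit: $268,204 is at or below the $283,700 threshold, so the full $11,320 applies.
Total: $0 + $4,625 + $11,320 = $15,945.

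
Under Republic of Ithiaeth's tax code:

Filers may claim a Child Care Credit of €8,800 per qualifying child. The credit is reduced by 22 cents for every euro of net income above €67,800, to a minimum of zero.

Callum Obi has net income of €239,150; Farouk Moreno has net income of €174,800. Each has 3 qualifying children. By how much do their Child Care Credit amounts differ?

€2,860

Callum (€239,150): Child Care Credit: base = 3 × €8,800 = €26,400. 22% of the €171,350 excess over €67,800 is €37,697 ≥ base, so the credit is €0.
Farouk (€174,800): Child Care Credit: base = 3 × €8,800 = €26,400. 22% of the €107,000 excess over €67,800 is €23,540; credit = €26,400 − €23,540 = €2,860.
Difference: |€0 − €2,860| = €2,860.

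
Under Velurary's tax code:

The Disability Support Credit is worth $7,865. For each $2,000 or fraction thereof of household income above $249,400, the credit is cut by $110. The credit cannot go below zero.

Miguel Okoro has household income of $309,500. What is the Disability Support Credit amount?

Disability Support Credit: income exceeds $249,400 by $60,100, which is 31 full-or-partial $2,000 increments; reduction = 31 × $110 = $3,410, leaving $4,455.

$4,455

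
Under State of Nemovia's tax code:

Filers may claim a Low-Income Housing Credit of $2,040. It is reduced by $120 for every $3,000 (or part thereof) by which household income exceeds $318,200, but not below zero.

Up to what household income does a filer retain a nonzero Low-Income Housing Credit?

After 16 increments the reduction is 16 × $120 = $1,920, leaving $120; one more increment wipes it out. Increment 16 ends at excess 16 × $3,000 = $48,000, so the highest qualifying income is $318,200 + $48,000 = $366,200.

$366,200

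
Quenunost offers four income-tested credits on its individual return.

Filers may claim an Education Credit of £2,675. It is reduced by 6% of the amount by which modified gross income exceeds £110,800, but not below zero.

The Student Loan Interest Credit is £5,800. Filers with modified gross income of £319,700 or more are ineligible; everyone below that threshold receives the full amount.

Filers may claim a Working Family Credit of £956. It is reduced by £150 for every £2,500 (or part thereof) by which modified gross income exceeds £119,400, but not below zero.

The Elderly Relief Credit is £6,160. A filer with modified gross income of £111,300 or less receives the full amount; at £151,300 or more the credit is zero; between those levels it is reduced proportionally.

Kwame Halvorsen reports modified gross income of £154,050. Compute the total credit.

£5,880

Education Credit: 6% of the £43,250 excess over £110,800 is £2,595; credit = £2,675 − £2,595 = £80.
Student Loan Interest Credit: £154,050 is below the £319,700 cutoff, so the full £5,800 applies.
Working Family Credit: income exceeds £119,400 by £34,650 → 14 increments × £150 = £2,100 ≥ base, so the credit is £0.
Elderly Relief Credit: £154,050 is at or above £151,300, so the credit is £0.
Total: £80 + £5,800 + £0 + £0 = £5,880.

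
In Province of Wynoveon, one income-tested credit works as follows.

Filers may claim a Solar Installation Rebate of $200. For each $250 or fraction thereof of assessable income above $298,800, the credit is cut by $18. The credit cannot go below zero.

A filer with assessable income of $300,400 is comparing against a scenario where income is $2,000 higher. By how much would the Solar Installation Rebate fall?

At $300,400 — income exceeds $298,800 by $1,600, which is 7 full-or-partial $250 increments; reduction = 7 × $18 = $126, leaving $74.
At $302,400 — income exceeds $298,800 by $3,600 → 15 increments × $18 = $270 ≥ base, so the credit is $0.
Lost: $74 − $0 = $74.

$74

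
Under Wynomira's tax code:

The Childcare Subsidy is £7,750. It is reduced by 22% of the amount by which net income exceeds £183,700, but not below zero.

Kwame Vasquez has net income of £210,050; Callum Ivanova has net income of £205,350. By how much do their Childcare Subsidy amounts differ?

Kwame (£210,050): Childcare Subsidy: 22% of the £26,350 excess over £183,700 is £5,797; credit = £7,750 − £5,797 = £1,953.
Callum (£205,350): Childcare Subsidy: 22% of the £21,650 excess over £183,700 is £4,763; credit = £7,750 − £4,763 = £2,987.
Difference: |£1,953 − £2,987| = £1,034.

£1,034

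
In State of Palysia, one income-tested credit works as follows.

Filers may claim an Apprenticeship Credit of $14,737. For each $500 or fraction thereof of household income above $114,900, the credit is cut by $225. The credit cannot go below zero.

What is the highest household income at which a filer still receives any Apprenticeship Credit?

$147,400

After 65 increments the reduction is 65 × $225 = $14,625, leaving $112; one more increment wipes it out. Increment 65 ends at excess 65 × $500 = $32,500, so the highest qualifying income is $114,900 + $32,500 = $147,400.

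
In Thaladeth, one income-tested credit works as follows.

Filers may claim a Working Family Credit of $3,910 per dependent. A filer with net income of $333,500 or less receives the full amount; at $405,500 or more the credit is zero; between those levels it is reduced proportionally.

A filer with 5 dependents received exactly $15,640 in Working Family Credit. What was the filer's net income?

$347,900

Full credit = 5 × $3,910 = $19,550.
$15,640 is 15,640/19,550 of the full $19,550, so 3,910/19,550 of the $72,000 range has been used: income = $333,500 + $72,000 × 3,910/19,550 = $347,900.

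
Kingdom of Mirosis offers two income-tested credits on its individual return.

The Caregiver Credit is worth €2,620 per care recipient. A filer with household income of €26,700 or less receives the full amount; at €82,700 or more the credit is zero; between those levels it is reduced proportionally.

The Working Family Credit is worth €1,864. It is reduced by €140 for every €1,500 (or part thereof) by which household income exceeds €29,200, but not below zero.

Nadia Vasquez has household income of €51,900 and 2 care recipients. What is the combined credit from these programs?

€2,882

Caregiver Credit: base = 2 × €2,620 = €5,240. €51,900 is €25,200 into a €56,000 phase-out range, leaving 30,800/56,000 of the credit: €5,240 × 30,800/56,000 = €2,882.
Working Family Credit: income exceeds €29,200 by €22,700 → 16 increments × €140 = €2,240 ≥ base, so the credit is €0.
Total: €2,882 + €0 = €2,882.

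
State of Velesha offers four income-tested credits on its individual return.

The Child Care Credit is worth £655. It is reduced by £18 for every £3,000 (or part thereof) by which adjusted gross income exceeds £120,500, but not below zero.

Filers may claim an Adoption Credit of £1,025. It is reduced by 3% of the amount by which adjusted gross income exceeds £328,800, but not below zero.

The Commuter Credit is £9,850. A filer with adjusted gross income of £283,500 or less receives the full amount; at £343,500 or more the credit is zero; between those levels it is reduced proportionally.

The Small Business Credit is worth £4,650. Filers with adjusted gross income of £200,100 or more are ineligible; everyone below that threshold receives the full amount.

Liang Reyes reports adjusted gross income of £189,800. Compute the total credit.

Child Care Credit: income exceeds £120,500 by £69,300, which is 24 full-or-partial £3,000 increments; reduction = 24 × £18 = £432, leaving £223.
Adoption Credit: £189,800 is at or below the £328,800 threshold, so the full £1,025 applies.
Commuter Credit: £189,800 is at or below the £283,500 threshold, so the full £9,850 applies.
Small Business Credit: £189,800 is below the £200,100 cutoff, so the full £4,650 applies.
Total: £223 + £1,025 + £9,850 + £4,650 = £15,748.

£15,748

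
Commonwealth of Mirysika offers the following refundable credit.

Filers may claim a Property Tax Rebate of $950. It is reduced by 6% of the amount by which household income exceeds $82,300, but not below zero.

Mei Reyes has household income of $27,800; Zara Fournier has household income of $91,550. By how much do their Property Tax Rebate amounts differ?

Mei ($27,800): Property Tax Rebate: $27,800 is at or below the $82,300 threshold, so the full $950 applies.
Zara ($91,550): Property Tax Rebate: 6% of the $9,250 excess over $82,300 is $555; credit = $950 − $555 = $395.
Difference: |$950 − $395| = $555.

$555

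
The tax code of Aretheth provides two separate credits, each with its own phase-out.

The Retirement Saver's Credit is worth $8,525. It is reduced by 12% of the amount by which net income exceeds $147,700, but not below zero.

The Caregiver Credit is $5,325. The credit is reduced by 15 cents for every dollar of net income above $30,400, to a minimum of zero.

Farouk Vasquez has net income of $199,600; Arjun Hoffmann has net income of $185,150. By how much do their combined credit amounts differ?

$1,734

Farouk ($199,600): Retirement Saver's Credit: 12% of the $51,900 excess over $147,700 is $6,228; credit = $8,525 − $6,228 = $2,297. Caregiver Credit: 15% of the $169,200 excess over $30,400 is $25,380 ≥ base, so the credit is $0. total $2,297 + $0 = $2,297
Arjun ($185,150): Retirement Saver's Credit: 12% of the $37,450 excess over $147,700 is $4,494; credit = $8,525 − $4,494 = $4,031. Caregiver Credit: 15% of the $154,750 excess over $30,400 is $23,212.50 ≥ base, so the credit is $0. total $4,031 + $0 = $4,031
Difference: |$2,297 − $4,031| = $1,734.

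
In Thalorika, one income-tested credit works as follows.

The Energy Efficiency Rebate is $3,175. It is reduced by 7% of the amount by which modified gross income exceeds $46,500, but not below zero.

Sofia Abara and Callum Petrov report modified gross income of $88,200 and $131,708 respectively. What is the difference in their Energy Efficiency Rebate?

Sofia ($88,200): Energy Efficiency Rebate: 7% of the $41,700 excess over $46,500 is $2,919; credit = $3,175 − $2,919 = $256.
Callum ($131,708): Energy Efficiency Rebate: 7% of the $85,208 excess over $46,500 is $5,964.56 ≥ base, so the credit is $0.
Difference: |$256 − $0| = $256.

$256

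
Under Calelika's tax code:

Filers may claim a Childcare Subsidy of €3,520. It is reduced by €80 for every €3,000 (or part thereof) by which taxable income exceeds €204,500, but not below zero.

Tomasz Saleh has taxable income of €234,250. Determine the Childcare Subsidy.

€2,720

Childcare Subsidy: income exceeds €204,500 by €29,750, which is 10 full-or-partial €3,000 increments; reduction = 10 × €80 = €800, leaving €2,720.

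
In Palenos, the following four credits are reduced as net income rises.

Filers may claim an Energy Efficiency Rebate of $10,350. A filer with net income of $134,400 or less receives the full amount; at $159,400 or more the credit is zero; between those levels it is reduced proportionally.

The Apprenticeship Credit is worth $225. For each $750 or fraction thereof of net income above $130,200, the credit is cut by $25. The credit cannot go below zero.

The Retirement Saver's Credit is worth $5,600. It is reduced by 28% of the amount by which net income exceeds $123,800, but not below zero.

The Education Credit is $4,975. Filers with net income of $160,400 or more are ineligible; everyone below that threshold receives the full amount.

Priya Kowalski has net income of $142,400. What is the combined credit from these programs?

$12,405

Energy Efficiency Rebate: $142,400 is $8,000 into a $25,000 phase-out range, leaving 17,000/25,000 of the credit: $10,350 × 17,000/25,000 = $7,038.
Apprenticeship Credit: income exceeds $130,200 by $12,200 → 17 increments × $25 = $425 ≥ base, so the credit is $0.
Retirement Saver's Credit: 28% of the $18,600 excess over $123,800 is $5,208; credit = $5,600 − $5,208 = $392.
Education Credit: $142,400 is below the $160,400 cutoff, so the full $4,975 applies.
Total: $7,038 + $0 + $392 + $4,975 = $12,405.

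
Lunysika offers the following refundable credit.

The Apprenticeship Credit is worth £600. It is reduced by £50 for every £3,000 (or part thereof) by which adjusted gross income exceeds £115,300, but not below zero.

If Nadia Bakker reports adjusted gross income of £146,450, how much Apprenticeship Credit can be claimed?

£50

Apprenticeship Credit: income exceeds £115,300 by £31,150, which is 11 full-or-partial £3,000 increments; reduction = 11 × £50 = £550, leaving £50.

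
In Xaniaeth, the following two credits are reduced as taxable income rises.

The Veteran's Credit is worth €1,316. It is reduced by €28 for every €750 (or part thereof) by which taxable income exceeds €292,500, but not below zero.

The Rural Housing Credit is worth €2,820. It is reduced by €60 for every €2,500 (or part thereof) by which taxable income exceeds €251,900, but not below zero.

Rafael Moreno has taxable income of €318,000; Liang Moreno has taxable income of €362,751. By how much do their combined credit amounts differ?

€1,444

Rafael (€318,000): Veteran's Credit: income exceeds €292,500 by €25,500, which is 34 full-or-partial €750 increments; reduction = 34 × €28 = €952, leaving €364. Rural Housing Credit: income exceeds €251,900 by €66,100, which is 27 full-or-partial €2,500 increments; reduction = 27 × €60 = €1,620, leaving €1,200. total €364 + €1,200 = €1,564
Liang (€362,751): Veteran's Credit: income exceeds €292,500 by €70,251 → 94 increments × €28 = €2,632 ≥ base, so the credit is €0. Rural Housing Credit: income exceeds €251,900 by €110,851, which is 45 full-or-partial €2,500 increments; reduction = 45 × €60 = €2,700, leaving €120. total €0 + €120 = €120
Difference: |€1,564 − €120| = €1,444.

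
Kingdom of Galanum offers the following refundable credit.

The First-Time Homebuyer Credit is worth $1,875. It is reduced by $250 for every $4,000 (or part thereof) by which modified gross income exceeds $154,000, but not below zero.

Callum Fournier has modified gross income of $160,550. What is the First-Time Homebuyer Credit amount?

$1,375

First-Time Homebuyer Credit: income exceeds $154,000 by $6,550, which is 2 full-or-partial $4,000 increments; reduction = 2 × $250 = $500, leaving $1,375.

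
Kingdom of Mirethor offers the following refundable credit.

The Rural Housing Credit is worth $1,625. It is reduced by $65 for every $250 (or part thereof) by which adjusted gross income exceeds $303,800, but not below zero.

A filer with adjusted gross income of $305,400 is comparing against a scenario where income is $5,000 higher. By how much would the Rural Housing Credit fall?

At $305,400 — income exceeds $303,800 by $1,600, which is 7 full-or-partial $250 increments; reduction = 7 × $65 = $455, leaving $1,170.
At $310,400 — income exceeds $303,800 by $6,600 → 27 increments × $65 = $1,755 ≥ base, so the credit is $0.
Lost: $1,170 − $0 = $1,170.

$1,170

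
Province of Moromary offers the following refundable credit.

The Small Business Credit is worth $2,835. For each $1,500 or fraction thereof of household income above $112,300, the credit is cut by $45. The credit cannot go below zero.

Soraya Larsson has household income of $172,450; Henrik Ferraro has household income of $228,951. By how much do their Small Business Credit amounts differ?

$990

Soraya ($172,450): Small Business Credit: income exceeds $112,300 by $60,150, which is 41 full-or-partial $1,500 increments; reduction = 41 × $45 = $1,845, leaving $990.
Henrik ($228,951): Small Business Credit: income exceeds $112,300 by $116,651 → 78 increments × $45 = $3,510 ≥ base, so the credit is $0.
Difference: |$990 − $0| = $990.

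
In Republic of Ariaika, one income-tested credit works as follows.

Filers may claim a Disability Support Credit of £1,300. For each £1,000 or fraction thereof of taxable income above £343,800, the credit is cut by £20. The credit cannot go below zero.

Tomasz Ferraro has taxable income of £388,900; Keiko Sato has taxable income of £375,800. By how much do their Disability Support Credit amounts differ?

Tomasz (£388,900): Disability Support Credit: income exceeds £343,800 by £45,100, which is 46 full-or-partial £1,000 increments; reduction = 46 × £20 = £920, leaving £380.
Keiko (£375,800): Disability Support Credit: income exceeds £343,800 by £32,000, which is 32 full-or-partial £1,000 increments; reduction = 32 × £20 = £640, leaving £660.
Difference: |£380 − £660| = £280.

£280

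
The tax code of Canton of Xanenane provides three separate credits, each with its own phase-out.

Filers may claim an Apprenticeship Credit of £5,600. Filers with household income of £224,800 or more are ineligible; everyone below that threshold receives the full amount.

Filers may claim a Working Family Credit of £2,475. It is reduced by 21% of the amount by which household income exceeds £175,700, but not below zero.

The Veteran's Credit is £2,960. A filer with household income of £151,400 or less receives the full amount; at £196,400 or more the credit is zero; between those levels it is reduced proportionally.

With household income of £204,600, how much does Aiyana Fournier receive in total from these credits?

Apprenticeship Credit: £204,600 is below the £224,800 cutoff, so the full £5,600 applies.
Working Family Credit: 21% of the £28,900 excess over £175,700 is £6,069 ≥ base, so the credit is £0.
Veteran's Credit: £204,600 is at or above £196,400, so the credit is £0.
Total: £5,600 + £0 + £0 = £5,600.

£5,600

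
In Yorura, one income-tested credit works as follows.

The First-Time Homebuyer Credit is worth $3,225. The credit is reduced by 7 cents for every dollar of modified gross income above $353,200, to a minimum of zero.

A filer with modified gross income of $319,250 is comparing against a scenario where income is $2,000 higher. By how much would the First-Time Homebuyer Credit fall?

At $319,250 — $319,250 is at or below the $353,200 threshold, so the full $3,225 applies.
At $321,250 — $321,250 is at or below the $353,200 threshold, so the full $3,225 applies.
Lost: $3,225 − $3,225 = $0.

$0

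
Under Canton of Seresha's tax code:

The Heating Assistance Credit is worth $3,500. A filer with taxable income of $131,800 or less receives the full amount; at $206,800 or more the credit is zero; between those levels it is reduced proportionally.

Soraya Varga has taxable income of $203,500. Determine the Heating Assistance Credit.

$154

Heating Assistance Credit: $203,500 is $71,700 into a $75,000 phase-out range, leaving 3,300/75,000 of the credit: $3,500 × 3,300/75,000 = $154.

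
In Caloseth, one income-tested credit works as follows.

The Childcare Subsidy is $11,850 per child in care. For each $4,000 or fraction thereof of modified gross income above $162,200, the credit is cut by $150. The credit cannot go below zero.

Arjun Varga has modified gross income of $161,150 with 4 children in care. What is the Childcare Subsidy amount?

Childcare Subsidy: base = 4 × $11,850 = $47,400. $161,150 is at or below the $162,200 threshold, so the full $47,400 applies.

$47,400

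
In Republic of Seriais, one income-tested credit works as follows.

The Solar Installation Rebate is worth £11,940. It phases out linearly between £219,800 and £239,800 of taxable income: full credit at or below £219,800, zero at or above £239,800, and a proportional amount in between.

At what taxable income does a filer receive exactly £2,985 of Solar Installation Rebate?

£234,800

£2,985 is 2,985/11,940 of the full £11,940, so 8,955/11,940 of the £20,000 range has been used: income = £219,800 + £20,000 × 8,955/11,940 = £234,800.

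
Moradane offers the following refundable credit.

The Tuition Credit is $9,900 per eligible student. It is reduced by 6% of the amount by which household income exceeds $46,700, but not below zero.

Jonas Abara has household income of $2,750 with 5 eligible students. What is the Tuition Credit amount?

Tuition Credit: base = 5 × $9,900 = $49,500. $2,750 is at or below the $46,700 threshold, so the full $49,500 applies.

$49,500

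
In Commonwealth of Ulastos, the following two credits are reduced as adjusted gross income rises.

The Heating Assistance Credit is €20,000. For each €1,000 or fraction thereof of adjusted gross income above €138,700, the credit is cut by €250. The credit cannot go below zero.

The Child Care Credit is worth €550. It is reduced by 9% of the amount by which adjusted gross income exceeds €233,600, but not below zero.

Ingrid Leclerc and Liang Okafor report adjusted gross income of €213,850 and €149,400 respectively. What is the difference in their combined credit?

€16,250

Ingrid (€213,850): Heating Assistance Credit: income exceeds €138,700 by €75,150, which is 76 full-or-partial €1,000 increments; reduction = 76 × €250 = €19,000, leaving €1,000. Child Care Credit: €213,850 is at or below the €233,600 threshold, so the full €550 applies. total €1,000 + €550 = €1,550
Liang (€149,400): Heating Assistance Credit: income exceeds €138,700 by €10,700, which is 11 full-or-partial €1,000 increments; reduction = 11 × €250 = €2,750, leaving €17,250. Child Care Credit: €149,400 is at or below the €233,600 threshold, so the full €550 applies. total €17,250 + €550 = €17,800
Difference: |€1,550 − €17,800| = €16,250.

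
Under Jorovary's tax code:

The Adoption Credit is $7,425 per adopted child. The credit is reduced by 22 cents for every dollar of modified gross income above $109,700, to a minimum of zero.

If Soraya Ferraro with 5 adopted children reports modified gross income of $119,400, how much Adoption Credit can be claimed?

$34,991

Adoption Credit: base = 5 × $7,425 = $37,125. 22% of the $9,700 excess over $109,700 is $2,134; credit = $37,125 − $2,134 = $34,991.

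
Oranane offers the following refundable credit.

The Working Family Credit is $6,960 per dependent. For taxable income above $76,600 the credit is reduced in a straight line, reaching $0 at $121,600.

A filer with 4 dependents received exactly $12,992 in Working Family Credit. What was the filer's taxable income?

Full credit = 4 × $6,960 = $27,840.
$12,992 is 12,992/27,840 of the full $27,840, so 14,848/27,840 of the $45,000 range has been used: income = $76,600 + $45,000 × 14,848/27,840 = $100,600.

$100,600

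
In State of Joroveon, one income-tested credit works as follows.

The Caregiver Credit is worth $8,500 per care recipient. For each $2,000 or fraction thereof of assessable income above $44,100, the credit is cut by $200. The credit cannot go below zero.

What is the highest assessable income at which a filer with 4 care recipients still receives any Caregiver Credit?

$382,100

Full credit = 4 × $8,500 = $34,000.
After 169 increments the reduction is 169 × $200 = $33,800, leaving $200; one more increment wipes it out. Increment 169 ends at excess 169 × $2,000 = $338,000, so the highest qualifying income is $44,100 + $338,000 = $382,100.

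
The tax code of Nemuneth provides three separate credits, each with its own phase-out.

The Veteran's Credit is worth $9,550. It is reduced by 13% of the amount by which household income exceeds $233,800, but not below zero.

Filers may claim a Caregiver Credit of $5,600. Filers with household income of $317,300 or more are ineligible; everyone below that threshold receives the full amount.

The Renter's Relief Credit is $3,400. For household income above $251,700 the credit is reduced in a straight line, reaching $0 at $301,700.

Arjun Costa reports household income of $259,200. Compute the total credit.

$14,738

Veteran's Credit: 13% of the $25,400 excess over $233,800 is $3,302; credit = $9,550 − $3,302 = $6,248.
Caregiver Credit: $259,200 is below the $317,300 cutoff, so the full $5,600 applies.
Renter's Relief Credit: $259,200 is $7,500 into a $50,000 phase-out range, leaving 42,500/50,000 of the credit: $3,400 × 42,500/50,000 = $2,890.
Total: $6,248 + $5,600 + $2,890 = $14,738.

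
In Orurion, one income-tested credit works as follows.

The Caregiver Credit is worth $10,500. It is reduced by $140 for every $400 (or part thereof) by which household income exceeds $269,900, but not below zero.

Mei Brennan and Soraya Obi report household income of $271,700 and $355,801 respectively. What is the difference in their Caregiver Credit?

$9,800

Mei ($271,700): Caregiver Credit: income exceeds $269,900 by $1,800, which is 5 full-or-partial $400 increments; reduction = 5 × $140 = $700, leaving $9,800.
Soraya ($355,801): Caregiver Credit: income exceeds $269,900 by $85,901 → 215 increments × $140 = $30,100 ≥ base, so the credit is $0.
Difference: |$9,800 − $0| = $9,800.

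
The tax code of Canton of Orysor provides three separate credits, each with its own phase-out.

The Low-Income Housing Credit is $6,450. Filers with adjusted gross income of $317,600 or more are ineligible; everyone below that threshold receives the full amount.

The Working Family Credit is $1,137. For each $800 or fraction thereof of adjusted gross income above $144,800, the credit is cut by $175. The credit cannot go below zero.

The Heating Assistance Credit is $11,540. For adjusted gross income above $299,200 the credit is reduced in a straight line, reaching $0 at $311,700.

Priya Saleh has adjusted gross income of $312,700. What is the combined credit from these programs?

$6,450

Low-Income Housing Credit: $312,700 is below the $317,600 cutoff, so the full $6,450 applies.
Working Family Credit: income exceeds $144,800 by $167,900 → 210 increments × $175 = $36,750 ≥ base, so the credit is $0.
Heating Assistance Credit: $312,700 is at or above $311,700, so the credit is $0.
Total: $6,450 + $0 + $0 = $6,450.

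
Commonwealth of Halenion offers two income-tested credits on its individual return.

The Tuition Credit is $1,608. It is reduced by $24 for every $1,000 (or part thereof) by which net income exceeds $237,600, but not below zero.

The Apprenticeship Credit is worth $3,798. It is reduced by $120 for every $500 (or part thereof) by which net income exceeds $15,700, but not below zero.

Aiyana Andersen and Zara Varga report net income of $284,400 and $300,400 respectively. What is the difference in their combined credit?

Aiyana ($284,400): Tuition Credit: income exceeds $237,600 by $46,800, which is 47 full-or-partial $1,000 increments; reduction = 47 × $24 = $1,128, leaving $480. Apprenticeship Credit: income exceeds $15,700 by $268,700 → 538 increments × $120 = $64,560 ≥ base, so the credit is $0. total $480 + $0 = $480
Zara ($300,400): Tuition Credit: income exceeds $237,600 by $62,800, which is 63 full-or-partial $1,000 increments; reduction = 63 × $24 = $1,512, leaving $96. Apprenticeship Credit: income exceeds $15,700 by $284,700 → 570 increments × $120 = $68,400 ≥ base, so the credit is $0. total $96 + $0 = $96
Difference: |$480 − $96| = $384.

$384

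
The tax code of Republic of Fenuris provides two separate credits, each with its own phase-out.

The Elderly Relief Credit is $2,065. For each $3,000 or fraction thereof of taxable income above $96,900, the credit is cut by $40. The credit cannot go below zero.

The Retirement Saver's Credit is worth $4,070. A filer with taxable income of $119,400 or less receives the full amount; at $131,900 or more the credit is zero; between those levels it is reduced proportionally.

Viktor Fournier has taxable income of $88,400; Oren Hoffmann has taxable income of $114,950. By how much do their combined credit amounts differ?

$280

Viktor ($88,400): Elderly Relief Credit: $88,400 is at or below the $96,900 threshold, so the full $2,065 applies. Retirement Saver's Credit: $88,400 is at or below the $119,400 threshold, so the full $4,070 applies. total $2,065 + $4,070 = $6,135
Oren ($114,950): Elderly Relief Credit: income exceeds $96,900 by $18,050, which is 7 full-or-partial $3,000 increments; reduction = 7 × $40 = $280, leaving $1,785. Retirement Saver's Credit: $114,950 is at or below the $119,400 threshold, so the full $4,070 applies. total $1,785 + $4,070 = $5,855
Difference: |$6,135 − $5,855| = $280.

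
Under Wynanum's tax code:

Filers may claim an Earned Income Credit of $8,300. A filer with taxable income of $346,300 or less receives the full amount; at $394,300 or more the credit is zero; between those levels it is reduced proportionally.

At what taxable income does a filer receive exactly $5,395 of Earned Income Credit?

$363,100

$5,395 is 5,395/8,300 of the full $8,300, so 2,905/8,300 of the $48,000 range has been used: income = $346,300 + $48,000 × 2,905/8,300 = $363,100.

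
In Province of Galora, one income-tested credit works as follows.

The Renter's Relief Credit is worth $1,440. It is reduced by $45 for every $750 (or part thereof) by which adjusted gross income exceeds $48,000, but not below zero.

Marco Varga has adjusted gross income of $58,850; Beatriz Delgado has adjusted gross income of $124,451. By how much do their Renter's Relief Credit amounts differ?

Marco ($58,850): Renter's Relief Credit: income exceeds $48,000 by $10,850, which is 15 full-or-partial $750 increments; reduction = 15 × $45 = $675, leaving $765.
Beatriz ($124,451): Renter's Relief Credit: income exceeds $48,000 by $76,451 → 102 increments × $45 = $4,590 ≥ base, so the credit is $0.
Difference: |$765 − $0| = $765.

$765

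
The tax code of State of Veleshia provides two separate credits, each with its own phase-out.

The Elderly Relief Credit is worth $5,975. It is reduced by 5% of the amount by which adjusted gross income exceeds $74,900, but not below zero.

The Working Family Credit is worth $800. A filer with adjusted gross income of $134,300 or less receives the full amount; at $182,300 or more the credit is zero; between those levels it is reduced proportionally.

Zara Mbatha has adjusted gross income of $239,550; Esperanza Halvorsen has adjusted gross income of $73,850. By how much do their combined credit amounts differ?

$6,775

Zara ($239,550): Elderly Relief Credit: 5% of the $164,650 excess over $74,900 is $8,232.50 ≥ base, so the credit is $0. Working Family Credit: $239,550 is at or above $182,300, so the credit is $0. total $0 + $0 = $0
Esperanza ($73,850): Elderly Relief Credit: $73,850 is at or below the $74,900 threshold, so the full $5,975 applies. Working Family Credit: $73,850 is at or below the $134,300 threshold, so the full $800 applies. total $5,975 + $800 = $6,775
Difference: |$0 − $6,775| = $6,775.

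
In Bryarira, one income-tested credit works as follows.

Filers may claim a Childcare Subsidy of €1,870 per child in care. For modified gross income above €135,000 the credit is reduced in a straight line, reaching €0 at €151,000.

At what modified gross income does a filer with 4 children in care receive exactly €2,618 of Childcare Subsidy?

Full credit = 4 × €1,870 = €7,480.
€2,618 is 2,618/7,480 of the full €7,480, so 4,862/7,480 of the €16,000 range has been used: income = €135,000 + €16,000 × 4,862/7,480 = €145,400.

€145,400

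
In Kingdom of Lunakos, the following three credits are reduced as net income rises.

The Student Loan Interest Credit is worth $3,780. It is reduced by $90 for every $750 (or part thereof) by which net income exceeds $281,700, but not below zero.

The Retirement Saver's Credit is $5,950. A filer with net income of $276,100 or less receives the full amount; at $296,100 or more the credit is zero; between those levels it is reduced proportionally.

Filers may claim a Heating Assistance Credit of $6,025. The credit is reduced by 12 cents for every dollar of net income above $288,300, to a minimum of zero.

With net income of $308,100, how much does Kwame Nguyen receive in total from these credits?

$4,189

Student Loan Interest Credit: income exceeds $281,700 by $26,400, which is 36 full-or-partial $750 increments; reduction = 36 × $90 = $3,240, leaving $540.
Retirement Saver's Credit: $308,100 is at or above $296,100, so the credit is $0.
Heating Assistance Credit: 12% of the $19,800 excess over $288,300 is $2,376; credit = $6,025 − $2,376 = $3,649.
Total: $540 + $0 + $3,649 = $4,189.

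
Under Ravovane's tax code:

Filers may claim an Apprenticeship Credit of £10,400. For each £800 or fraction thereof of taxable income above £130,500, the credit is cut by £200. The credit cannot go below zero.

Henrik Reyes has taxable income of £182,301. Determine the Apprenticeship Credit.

Apprenticeship Credit: income exceeds £130,500 by £51,801 → 65 increments × £200 = £13,000 ≥ base, so the credit is £0.

£0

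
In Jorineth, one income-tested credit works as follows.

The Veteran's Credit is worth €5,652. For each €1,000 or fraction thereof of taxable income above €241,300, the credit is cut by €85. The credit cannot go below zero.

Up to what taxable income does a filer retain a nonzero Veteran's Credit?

€307,300

After 66 increments the reduction is 66 × €85 = €5,610, leaving €42; one more increment wipes it out. Increment 66 ends at excess 66 × €1,000 = €66,000, so the highest qualifying income is €241,300 + €66,000 = €307,300.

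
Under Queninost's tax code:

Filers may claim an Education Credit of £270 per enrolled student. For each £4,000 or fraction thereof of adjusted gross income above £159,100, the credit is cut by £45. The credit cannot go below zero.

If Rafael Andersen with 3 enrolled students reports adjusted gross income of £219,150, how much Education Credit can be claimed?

£90

Education Credit: base = 3 × £270 = £810. income exceeds £159,100 by £60,050, which is 16 full-or-partial £4,000 increments; reduction = 16 × £45 = £720, leaving £90.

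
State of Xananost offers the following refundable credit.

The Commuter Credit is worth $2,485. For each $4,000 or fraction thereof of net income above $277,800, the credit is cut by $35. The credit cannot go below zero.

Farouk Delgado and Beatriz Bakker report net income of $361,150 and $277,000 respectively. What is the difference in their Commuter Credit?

$735

Farouk ($361,150): Commuter Credit: income exceeds $277,800 by $83,350, which is 21 full-or-partial $4,000 increments; reduction = 21 × $35 = $735, leaving $1,750.
Beatriz ($277,000): Commuter Credit: $277,000 is at or below the $277,800 threshold, so the full $2,485 applies.
Difference: |$1,750 − $2,485| = $735.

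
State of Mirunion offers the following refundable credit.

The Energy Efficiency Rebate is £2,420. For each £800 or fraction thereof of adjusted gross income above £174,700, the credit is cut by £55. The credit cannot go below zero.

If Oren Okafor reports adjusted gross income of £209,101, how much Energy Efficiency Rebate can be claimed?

£0

Energy Efficiency Rebate: income exceeds £174,700 by £34,401 → 44 increments × £55 = £2,420 ≥ base, so the credit is £0.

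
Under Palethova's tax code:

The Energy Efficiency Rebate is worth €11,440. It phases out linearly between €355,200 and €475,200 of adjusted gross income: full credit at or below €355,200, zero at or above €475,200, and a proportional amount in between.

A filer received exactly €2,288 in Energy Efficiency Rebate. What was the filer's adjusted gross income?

€451,200

€2,288 is 2,288/11,440 of the full €11,440, so 9,152/11,440 of the €120,000 range has been used: income = €355,200 + €120,000 × 9,152/11,440 = €451,200.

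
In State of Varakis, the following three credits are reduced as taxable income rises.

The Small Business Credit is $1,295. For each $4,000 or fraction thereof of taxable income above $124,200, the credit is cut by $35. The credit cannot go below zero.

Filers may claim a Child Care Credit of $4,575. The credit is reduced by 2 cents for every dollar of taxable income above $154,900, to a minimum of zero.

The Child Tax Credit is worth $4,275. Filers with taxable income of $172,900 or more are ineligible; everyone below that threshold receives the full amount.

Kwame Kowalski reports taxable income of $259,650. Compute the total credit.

$2,585

Small Business Credit: income exceeds $124,200 by $135,450, which is 34 full-or-partial $4,000 increments; reduction = 34 × $35 = $1,190, leaving $105.
Child Care Credit: 2% of the $104,750 excess over $154,900 is $2,095; credit = $4,575 − $2,095 = $2,480.
Child Tax Credit: $259,650 meets or exceeds the $172,900 cutoff, so the credit is $0.
Total: $105 + $2,480 + $0 = $2,585.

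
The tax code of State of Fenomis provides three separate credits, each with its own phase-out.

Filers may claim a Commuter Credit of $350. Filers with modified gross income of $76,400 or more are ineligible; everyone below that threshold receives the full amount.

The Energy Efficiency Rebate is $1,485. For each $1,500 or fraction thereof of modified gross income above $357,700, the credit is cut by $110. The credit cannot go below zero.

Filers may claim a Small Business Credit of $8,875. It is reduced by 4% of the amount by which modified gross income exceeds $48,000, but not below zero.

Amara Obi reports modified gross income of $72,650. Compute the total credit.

$9,724

Commuter Credit: $72,650 is below the $76,400 cutoff, so the full $350 applies.
Energy Efficiency Rebate: $72,650 is at or below the $357,700 threshold, so the full $1,485 applies.
Small Business Credit: 4% of the $24,650 excess over $48,000 is $986; credit = $8,875 − $986 = $7,889.
Total: $350 + $1,485 + $7,889 = $9,724.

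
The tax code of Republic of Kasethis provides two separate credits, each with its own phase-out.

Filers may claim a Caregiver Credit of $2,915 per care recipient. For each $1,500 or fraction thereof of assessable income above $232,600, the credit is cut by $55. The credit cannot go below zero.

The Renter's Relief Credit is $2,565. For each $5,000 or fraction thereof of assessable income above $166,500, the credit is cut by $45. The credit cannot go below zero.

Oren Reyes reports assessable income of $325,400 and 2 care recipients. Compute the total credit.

Caregiver Credit: base = 2 × $2,915 = $5,830. income exceeds $232,600 by $92,800, which is 62 full-or-partial $1,500 increments; reduction = 62 × $55 = $3,410, leaving $2,420.
Renter's Relief Credit: income exceeds $166,500 by $158,900, which is 32 full-or-partial $5,000 increments; reduction = 32 × $45 = $1,440, leaving $1,125.
Total: $2,420 + $1,125 = $3,545.

$3,545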